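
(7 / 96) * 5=35 / 96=0.36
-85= -85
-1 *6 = -6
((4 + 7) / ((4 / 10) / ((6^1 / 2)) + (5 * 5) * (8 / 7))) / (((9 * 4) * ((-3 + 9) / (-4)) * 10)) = -7 / 9864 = -0.00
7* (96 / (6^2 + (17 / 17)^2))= 672 / 37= 18.16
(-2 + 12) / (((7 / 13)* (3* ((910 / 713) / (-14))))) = -1426 / 21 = -67.90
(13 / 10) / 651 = 13 / 6510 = 0.00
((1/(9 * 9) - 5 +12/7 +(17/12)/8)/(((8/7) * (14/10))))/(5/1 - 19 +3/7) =56179/393984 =0.14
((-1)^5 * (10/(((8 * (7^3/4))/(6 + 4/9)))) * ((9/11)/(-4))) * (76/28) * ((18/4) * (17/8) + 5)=641915/845152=0.76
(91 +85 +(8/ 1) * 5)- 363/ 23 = 4605/ 23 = 200.22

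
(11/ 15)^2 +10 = 2371/ 225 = 10.54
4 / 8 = 1 / 2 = 0.50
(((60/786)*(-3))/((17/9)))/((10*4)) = -27/8908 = -0.00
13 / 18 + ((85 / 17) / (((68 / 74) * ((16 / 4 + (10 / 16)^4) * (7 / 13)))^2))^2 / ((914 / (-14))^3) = 60715247755946296870581687512803 / 84067852858328424419084118190158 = 0.72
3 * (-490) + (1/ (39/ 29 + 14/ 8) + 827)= -230721/ 359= -642.68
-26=-26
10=10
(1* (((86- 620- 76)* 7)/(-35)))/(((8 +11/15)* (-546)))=-305/11921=-0.03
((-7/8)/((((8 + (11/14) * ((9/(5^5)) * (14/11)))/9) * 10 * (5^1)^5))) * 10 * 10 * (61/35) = -549/100036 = -0.01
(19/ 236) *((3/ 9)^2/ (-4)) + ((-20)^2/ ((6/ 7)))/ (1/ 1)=3964781/ 8496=466.66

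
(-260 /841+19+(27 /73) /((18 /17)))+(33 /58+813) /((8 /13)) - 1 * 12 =1305548891 /982288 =1329.09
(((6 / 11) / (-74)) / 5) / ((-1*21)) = 1 / 14245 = 0.00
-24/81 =-8/27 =-0.30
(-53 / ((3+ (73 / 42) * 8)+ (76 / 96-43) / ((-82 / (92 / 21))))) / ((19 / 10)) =-1.46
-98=-98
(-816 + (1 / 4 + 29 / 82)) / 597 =-44575 / 32636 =-1.37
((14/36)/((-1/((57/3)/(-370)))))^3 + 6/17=1772489770829/5021941032000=0.35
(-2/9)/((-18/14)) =14/81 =0.17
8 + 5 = 13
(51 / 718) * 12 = 306 / 359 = 0.85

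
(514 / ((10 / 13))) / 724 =3341 / 3620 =0.92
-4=-4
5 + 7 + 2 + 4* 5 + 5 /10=69 /2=34.50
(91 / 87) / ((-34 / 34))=-91 / 87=-1.05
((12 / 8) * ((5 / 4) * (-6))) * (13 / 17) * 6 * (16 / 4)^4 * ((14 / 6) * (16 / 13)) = -645120 / 17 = -37948.24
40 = 40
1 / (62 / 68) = 34 / 31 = 1.10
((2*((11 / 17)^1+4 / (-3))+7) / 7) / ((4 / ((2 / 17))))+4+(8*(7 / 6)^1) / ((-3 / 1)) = 4747 / 5202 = 0.91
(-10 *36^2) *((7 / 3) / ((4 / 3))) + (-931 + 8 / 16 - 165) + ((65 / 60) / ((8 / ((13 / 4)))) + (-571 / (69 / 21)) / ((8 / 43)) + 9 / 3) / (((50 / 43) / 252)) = -225464.11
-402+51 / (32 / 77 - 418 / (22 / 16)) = -3133693 / 7792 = -402.17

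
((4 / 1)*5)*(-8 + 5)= -60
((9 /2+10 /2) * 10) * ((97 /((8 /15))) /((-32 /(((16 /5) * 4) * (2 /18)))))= -9215 /12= -767.92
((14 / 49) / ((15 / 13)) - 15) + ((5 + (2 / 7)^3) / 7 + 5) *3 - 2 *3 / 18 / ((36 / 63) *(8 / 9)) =2010181 / 1152480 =1.74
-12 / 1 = -12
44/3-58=-43.33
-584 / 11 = -53.09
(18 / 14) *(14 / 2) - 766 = -757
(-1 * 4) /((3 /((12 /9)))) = -16 /9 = -1.78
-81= -81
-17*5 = -85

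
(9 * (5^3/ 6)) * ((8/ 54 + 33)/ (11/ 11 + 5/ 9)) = 111875/ 28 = 3995.54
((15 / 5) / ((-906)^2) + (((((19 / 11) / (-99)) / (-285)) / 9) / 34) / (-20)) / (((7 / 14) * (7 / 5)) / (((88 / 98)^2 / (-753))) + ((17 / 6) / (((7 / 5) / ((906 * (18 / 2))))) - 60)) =232625372 / 1007677893506286465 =0.00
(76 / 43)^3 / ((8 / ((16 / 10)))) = 438976 / 397535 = 1.10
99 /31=3.19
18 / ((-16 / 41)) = -369 / 8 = -46.12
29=29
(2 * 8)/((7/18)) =288/7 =41.14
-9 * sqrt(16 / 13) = -9.98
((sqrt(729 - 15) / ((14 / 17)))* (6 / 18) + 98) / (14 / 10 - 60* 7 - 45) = -0.23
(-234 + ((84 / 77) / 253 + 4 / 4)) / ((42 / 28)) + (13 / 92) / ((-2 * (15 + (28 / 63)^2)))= -12771800431 / 82220952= -155.34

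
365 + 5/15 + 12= 1132/3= 377.33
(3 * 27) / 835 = 81 / 835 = 0.10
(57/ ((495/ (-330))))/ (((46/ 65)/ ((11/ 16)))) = -13585/ 368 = -36.92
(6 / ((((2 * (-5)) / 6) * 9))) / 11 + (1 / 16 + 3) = 2663 / 880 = 3.03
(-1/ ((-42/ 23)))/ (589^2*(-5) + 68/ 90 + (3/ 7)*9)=-345/ 1092798244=-0.00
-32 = -32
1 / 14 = 0.07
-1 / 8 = -0.12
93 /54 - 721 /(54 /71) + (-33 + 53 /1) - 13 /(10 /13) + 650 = -293.16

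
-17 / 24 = -0.71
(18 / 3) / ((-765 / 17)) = -2 / 15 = -0.13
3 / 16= 0.19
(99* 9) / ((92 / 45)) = 40095 / 92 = 435.82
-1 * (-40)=40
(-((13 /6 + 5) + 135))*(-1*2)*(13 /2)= 11089 /6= 1848.17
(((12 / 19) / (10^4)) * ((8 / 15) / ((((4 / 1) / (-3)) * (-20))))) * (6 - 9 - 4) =-0.00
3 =3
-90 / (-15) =6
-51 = -51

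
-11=-11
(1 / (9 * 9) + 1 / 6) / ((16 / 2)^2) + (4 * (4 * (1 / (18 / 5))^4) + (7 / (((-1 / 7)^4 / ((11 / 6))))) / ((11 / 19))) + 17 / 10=223489556833 / 4199040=53223.96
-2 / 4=-1 / 2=-0.50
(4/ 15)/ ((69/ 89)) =356/ 1035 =0.34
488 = 488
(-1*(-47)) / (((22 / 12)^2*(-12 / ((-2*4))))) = 1128 / 121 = 9.32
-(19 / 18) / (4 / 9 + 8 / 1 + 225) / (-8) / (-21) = -19 / 705936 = -0.00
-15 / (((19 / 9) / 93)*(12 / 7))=-385.46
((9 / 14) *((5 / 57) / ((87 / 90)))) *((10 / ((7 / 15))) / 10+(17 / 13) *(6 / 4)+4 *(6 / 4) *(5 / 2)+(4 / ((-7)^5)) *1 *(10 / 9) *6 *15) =64690425 / 58118606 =1.11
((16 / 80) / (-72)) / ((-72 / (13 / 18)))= 0.00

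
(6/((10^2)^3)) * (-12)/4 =-9/500000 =-0.00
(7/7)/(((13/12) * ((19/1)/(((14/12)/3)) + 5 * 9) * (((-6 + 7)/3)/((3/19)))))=84/18031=0.00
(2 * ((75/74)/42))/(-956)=-25/495208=-0.00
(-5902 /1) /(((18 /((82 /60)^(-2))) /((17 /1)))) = -5016700 /1681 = -2984.35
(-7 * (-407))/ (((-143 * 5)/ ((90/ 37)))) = -126/ 13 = -9.69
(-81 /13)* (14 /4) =-567 /26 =-21.81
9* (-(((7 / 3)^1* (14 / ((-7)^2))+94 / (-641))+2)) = -14538 / 641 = -22.68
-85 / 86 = -0.99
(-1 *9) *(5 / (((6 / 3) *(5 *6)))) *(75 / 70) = -45 / 56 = -0.80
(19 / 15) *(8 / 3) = 152 / 45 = 3.38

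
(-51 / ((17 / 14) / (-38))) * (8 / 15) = 4256 / 5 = 851.20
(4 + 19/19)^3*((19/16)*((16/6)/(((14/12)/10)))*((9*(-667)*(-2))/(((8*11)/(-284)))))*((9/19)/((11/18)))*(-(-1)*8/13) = -690465060000/11011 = -62706844.07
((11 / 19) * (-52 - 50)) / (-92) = 561 / 874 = 0.64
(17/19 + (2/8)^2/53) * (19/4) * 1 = 14435/3392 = 4.26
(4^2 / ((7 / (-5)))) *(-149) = 11920 / 7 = 1702.86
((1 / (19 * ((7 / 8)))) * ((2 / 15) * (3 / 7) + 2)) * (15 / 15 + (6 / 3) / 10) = 3456 / 23275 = 0.15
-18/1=-18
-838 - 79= -917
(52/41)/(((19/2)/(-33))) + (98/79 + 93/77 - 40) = -198821489/4738657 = -41.96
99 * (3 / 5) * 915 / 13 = 54351 / 13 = 4180.85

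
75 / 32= 2.34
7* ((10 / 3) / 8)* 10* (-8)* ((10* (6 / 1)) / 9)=-14000 / 9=-1555.56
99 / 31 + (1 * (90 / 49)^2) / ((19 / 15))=8282781 / 1414189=5.86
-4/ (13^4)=-4/ 28561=-0.00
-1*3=-3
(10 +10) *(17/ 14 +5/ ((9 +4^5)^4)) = 193575418767270/ 7970752537447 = 24.29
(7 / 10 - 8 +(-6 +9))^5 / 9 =-147008443 / 900000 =-163.34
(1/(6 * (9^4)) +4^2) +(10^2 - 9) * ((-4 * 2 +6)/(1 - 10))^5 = 1895395/118098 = 16.05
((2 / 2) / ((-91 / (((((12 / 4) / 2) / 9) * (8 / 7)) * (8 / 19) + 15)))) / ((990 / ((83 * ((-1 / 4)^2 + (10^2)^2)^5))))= -1389383678946599602.41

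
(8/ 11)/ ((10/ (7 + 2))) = 36/ 55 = 0.65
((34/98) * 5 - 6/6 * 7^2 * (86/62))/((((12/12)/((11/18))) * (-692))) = 46112/788361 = 0.06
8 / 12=2 / 3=0.67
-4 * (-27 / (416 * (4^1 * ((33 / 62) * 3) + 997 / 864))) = 90396 / 2625727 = 0.03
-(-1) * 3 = 3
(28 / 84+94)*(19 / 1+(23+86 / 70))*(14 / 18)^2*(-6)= -5994506 / 405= -14801.25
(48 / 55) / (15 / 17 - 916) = -816 / 855635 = -0.00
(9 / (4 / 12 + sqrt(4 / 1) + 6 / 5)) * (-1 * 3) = -405 / 53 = -7.64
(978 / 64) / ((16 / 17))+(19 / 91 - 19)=-119037 / 46592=-2.55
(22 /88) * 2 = 1 /2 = 0.50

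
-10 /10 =-1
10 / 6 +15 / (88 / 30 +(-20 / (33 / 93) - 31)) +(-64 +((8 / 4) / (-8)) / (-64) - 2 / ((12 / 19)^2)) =-2167222429 / 32097024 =-67.52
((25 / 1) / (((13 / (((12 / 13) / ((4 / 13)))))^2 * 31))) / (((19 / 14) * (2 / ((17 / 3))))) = 8925 / 99541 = 0.09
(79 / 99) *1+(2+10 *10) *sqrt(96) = 79 / 99+408 *sqrt(6) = 1000.19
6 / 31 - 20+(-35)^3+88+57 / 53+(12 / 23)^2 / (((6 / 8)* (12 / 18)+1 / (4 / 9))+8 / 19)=-8966259931032 / 209464427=-42805.65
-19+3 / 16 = -301 / 16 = -18.81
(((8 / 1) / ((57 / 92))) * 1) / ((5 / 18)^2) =79488 / 475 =167.34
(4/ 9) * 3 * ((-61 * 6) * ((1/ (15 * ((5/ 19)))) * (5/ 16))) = -1159/ 30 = -38.63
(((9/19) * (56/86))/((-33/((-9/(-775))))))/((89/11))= -756/56352575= -0.00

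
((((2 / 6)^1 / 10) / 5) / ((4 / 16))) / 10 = 1 / 375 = 0.00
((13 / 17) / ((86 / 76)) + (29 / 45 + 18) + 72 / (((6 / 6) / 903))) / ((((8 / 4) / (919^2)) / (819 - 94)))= 261986069161215355 / 13158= 19910781969996.61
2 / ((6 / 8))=8 / 3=2.67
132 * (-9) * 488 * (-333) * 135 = 26062391520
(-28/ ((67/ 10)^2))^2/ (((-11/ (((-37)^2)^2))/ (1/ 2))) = -7346711120000/ 221662331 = -33143.71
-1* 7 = -7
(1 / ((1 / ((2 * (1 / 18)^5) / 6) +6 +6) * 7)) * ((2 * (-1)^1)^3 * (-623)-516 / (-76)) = 0.00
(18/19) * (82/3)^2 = 13448/19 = 707.79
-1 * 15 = -15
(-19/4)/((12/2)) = -19/24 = -0.79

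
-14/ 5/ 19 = -14/ 95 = -0.15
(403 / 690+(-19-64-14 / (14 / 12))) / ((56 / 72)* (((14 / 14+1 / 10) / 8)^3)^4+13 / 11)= -14773663578036633600000000000 / 184924111902134156655172891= -79.89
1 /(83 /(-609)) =-7.34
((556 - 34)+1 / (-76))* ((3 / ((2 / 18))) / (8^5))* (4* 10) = 5355585 / 311296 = 17.20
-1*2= -2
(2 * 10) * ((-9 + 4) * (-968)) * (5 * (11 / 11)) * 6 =2904000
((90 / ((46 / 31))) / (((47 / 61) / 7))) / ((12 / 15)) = 2978325 / 4324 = 688.79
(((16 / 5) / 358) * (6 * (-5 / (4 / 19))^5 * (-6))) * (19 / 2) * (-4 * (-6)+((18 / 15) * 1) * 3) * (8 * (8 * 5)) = 204018799587.99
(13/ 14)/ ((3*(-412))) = -13/ 17304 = -0.00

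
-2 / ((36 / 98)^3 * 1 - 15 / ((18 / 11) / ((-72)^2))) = 117649 / 2795337324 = 0.00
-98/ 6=-49/ 3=-16.33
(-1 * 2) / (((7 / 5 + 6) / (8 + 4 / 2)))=-100 / 37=-2.70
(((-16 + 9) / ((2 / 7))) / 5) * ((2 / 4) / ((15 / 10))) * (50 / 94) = -245 / 282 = -0.87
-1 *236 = -236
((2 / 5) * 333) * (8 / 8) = 666 / 5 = 133.20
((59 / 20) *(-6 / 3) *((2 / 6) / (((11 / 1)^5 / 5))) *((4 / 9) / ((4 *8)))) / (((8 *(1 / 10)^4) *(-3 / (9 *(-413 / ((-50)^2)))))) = -24367 / 46382688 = -0.00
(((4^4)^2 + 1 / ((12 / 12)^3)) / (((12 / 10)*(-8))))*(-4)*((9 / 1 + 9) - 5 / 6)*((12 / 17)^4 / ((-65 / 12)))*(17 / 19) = -23329074816 / 1213511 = -19224.44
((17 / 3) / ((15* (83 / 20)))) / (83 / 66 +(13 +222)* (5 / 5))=1496 / 3882657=0.00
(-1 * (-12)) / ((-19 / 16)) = -192 / 19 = -10.11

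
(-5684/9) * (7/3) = -1473.63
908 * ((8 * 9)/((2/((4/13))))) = 130752/13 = 10057.85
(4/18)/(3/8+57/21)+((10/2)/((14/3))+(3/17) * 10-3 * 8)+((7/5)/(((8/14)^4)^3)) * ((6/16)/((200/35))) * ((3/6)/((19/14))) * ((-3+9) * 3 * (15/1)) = 71051720082763469429/9449940052869120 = 7518.75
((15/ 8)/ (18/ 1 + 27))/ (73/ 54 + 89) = 9/ 19516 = 0.00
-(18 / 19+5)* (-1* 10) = 59.47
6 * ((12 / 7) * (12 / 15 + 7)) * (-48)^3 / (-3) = 103514112 / 35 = 2957546.06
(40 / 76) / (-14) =-5 / 133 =-0.04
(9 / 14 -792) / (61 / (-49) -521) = 25851 / 17060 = 1.52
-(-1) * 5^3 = 125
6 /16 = 3 /8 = 0.38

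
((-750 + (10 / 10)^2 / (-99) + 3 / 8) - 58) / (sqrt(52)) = -639647 * sqrt(13) / 20592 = -112.00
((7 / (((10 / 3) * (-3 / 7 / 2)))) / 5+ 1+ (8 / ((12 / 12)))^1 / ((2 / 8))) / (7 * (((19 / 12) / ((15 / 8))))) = 3492 / 665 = 5.25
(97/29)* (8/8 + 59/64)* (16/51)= 3977/1972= 2.02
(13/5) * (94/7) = 1222/35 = 34.91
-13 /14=-0.93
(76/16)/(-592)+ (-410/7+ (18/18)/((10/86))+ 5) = -44.98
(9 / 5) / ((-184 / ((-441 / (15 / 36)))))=10.35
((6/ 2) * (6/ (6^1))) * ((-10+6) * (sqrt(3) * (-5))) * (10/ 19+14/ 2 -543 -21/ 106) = -32365290 * sqrt(3)/ 1007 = -55668.65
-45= -45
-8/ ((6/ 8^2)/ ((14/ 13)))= -3584/ 39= -91.90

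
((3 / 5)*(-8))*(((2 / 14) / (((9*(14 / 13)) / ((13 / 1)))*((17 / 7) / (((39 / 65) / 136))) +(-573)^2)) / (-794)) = 676 / 257321324365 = 0.00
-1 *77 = -77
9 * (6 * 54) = 2916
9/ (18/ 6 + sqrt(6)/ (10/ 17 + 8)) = 95922/ 31685 - 3723*sqrt(6)/ 31685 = 2.74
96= 96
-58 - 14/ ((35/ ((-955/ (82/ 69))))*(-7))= -29825/ 287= -103.92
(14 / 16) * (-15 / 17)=-105 / 136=-0.77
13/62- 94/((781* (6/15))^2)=3946534/18908791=0.21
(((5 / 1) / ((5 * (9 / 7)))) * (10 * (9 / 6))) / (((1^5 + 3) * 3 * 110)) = 7 / 792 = 0.01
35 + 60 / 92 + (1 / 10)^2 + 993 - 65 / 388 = 57364289 / 55775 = 1028.49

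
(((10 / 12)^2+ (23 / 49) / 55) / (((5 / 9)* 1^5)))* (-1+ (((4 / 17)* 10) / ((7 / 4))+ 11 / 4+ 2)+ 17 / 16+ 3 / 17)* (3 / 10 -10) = -79778617769 / 1026256000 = -77.74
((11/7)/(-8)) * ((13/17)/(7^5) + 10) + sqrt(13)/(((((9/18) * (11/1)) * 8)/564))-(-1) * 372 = 141 * sqrt(13)/11 + 5920668975/16000264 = 416.25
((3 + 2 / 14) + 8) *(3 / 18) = 13 / 7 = 1.86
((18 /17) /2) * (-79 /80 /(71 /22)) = -7821 /48280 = -0.16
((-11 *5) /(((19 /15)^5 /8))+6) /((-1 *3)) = 106422802 /2476099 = 42.98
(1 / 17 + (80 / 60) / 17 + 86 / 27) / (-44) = -1525 / 20196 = -0.08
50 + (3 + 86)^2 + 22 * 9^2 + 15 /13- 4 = 126752 /13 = 9750.15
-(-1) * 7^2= 49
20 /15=4 /3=1.33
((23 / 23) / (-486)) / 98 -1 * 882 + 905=1095443 / 47628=23.00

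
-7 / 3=-2.33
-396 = -396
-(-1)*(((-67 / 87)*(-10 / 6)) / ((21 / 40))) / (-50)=-268 / 5481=-0.05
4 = 4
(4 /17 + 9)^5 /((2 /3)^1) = 100773.17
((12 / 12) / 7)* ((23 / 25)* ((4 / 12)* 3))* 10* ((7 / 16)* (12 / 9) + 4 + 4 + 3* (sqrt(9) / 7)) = 19067 / 1470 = 12.97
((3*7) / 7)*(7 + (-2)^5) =-75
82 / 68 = 41 / 34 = 1.21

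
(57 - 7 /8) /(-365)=-449 /2920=-0.15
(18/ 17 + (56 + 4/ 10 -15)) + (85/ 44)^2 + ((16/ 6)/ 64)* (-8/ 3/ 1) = 68245781/ 1481040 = 46.08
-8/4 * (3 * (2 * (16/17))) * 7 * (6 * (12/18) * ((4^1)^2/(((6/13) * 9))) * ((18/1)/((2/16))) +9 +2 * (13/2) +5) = -177539.76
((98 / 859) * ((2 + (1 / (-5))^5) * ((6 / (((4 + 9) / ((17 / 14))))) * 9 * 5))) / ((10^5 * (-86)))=-20078037 / 30011312500000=-0.00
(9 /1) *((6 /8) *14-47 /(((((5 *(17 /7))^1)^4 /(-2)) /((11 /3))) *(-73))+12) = 1543296582321 /7621291250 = 202.50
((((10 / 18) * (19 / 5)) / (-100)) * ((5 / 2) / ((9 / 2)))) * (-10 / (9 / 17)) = 323 / 1458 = 0.22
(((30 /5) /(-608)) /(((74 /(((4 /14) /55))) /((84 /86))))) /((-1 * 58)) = 9 /771444080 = 0.00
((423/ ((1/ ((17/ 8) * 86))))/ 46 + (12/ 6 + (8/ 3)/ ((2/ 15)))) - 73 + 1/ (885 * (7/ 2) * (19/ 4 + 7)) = 87299712257/ 53574360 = 1629.51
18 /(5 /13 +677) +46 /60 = 0.79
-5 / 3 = -1.67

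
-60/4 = -15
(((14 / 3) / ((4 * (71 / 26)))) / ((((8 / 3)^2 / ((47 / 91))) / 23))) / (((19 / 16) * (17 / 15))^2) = 2918700 / 7407359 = 0.39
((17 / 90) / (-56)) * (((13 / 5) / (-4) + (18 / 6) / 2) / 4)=-289 / 403200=-0.00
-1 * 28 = -28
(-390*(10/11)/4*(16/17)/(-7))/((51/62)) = 322400/22253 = 14.49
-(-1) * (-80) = -80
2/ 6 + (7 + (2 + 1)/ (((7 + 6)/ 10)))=376/ 39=9.64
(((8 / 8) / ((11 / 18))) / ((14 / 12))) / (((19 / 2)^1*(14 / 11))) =108 / 931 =0.12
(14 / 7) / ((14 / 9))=9 / 7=1.29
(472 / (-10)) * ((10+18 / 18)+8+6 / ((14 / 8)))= -37052 / 35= -1058.63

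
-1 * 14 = -14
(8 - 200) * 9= -1728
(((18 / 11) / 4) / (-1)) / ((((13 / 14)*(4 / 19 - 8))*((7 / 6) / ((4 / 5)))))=0.04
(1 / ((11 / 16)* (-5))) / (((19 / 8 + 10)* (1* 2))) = -64 / 5445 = -0.01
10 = 10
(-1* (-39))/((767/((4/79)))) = 12/4661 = 0.00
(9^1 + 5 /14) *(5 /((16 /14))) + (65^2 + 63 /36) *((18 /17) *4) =17942.47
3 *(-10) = -30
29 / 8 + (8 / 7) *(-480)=-30517 / 56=-544.95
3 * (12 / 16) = 9 / 4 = 2.25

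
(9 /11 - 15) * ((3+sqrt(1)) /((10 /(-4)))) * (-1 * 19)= -23712 /55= -431.13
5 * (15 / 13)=75 / 13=5.77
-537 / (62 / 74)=-19869 / 31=-640.94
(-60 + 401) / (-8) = -341 / 8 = -42.62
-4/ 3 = -1.33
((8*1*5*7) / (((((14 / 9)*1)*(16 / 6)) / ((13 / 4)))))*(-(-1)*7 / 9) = 1365 / 8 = 170.62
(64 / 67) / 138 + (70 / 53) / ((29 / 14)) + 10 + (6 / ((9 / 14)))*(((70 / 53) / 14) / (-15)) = 225654410 / 21316653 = 10.59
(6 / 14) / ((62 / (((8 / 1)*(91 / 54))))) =26 / 279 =0.09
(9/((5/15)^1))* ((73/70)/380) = 1971/26600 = 0.07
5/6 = 0.83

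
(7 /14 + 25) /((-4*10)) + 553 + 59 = 611.36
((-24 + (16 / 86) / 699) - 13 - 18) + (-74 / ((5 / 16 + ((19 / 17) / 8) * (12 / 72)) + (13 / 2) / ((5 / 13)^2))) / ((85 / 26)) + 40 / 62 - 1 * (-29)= -10884282070562 / 420798090171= -25.87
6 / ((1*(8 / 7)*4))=21 / 16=1.31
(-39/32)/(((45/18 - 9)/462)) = 693/8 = 86.62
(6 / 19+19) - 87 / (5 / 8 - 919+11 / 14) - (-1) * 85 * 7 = 599858288 / 976315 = 614.41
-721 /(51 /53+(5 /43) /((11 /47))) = -18074749 /36578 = -494.14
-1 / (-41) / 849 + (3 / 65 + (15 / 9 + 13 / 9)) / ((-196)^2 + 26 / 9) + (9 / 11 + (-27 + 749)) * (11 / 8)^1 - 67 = 2900503709349967 / 3129336061800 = 926.88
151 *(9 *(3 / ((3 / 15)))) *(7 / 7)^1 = 20385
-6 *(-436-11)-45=2637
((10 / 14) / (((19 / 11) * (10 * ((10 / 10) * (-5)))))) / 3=-11 / 3990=-0.00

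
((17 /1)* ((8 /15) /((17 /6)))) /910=8 /2275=0.00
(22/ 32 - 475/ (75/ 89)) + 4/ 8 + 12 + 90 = -22103/ 48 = -460.48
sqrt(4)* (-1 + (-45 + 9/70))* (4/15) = -24.46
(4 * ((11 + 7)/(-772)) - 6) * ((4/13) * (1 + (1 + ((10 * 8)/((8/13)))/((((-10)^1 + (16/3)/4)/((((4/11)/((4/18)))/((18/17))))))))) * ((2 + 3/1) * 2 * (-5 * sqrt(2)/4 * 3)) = -41101200 * sqrt(2)/27599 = -2106.09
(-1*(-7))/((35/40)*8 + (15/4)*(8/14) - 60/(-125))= 0.73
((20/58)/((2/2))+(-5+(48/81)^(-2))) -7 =-65387/7424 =-8.81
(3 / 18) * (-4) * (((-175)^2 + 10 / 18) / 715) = -110252 / 3861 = -28.56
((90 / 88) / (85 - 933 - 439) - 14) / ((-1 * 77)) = 88093 / 484484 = 0.18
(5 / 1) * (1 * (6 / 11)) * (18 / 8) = 135 / 22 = 6.14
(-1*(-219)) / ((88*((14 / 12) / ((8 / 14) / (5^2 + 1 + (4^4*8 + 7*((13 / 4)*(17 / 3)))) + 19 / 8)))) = 2310169023 / 455950880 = 5.07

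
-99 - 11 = -110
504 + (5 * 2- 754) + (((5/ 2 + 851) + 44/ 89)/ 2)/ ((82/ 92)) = 1744733/ 7298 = 239.07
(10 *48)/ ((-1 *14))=-240/ 7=-34.29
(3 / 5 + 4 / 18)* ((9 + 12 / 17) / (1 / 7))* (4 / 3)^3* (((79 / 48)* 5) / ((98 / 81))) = 321530 / 357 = 900.64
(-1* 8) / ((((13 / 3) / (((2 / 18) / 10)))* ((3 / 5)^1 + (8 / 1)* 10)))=-4 / 15717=-0.00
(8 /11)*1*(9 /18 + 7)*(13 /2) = 390 /11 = 35.45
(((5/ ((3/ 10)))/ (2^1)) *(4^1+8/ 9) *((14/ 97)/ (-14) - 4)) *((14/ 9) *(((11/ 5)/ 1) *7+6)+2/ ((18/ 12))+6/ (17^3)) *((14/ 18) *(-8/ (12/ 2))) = 18342555837760/ 3126716721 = 5866.40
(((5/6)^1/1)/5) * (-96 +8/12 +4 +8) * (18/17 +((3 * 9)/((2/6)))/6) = -6875/34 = -202.21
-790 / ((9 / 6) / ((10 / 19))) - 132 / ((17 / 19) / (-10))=1160960 / 969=1198.10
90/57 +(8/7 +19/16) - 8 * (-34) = 587135/2128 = 275.91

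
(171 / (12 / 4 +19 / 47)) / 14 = 8037 / 2240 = 3.59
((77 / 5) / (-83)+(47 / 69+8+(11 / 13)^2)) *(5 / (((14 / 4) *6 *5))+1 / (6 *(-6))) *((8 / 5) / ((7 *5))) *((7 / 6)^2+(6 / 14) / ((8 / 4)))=17697387791 / 1344506886450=0.01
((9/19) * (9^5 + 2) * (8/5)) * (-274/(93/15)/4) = -291239532/589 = -494464.40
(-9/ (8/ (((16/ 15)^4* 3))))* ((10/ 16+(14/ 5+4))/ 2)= -50688/ 3125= -16.22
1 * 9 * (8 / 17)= 72 / 17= 4.24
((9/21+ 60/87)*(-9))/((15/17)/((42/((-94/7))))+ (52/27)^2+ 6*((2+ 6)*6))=-177232293/5132162857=-0.03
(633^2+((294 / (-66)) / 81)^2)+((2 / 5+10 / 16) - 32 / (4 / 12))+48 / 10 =12721111927633 / 31755240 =400598.83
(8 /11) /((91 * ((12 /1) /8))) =16 /3003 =0.01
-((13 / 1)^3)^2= -4826809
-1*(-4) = 4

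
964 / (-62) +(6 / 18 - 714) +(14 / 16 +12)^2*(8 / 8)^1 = -3353651 / 5952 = -563.45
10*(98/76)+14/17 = 4431/323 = 13.72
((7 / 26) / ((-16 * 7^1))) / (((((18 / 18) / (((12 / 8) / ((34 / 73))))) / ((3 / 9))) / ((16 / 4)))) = -0.01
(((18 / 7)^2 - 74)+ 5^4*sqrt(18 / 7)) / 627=-3302 / 30723+ 625*sqrt(14) / 1463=1.49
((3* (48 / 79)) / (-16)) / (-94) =0.00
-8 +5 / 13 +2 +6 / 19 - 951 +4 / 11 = -2597278 / 2717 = -955.94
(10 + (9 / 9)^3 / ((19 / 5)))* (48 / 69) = 3120 / 437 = 7.14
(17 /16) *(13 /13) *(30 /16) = 255 /128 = 1.99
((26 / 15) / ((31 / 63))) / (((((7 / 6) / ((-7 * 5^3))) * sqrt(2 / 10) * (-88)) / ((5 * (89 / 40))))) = 1822275 * sqrt(5) / 5456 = 746.83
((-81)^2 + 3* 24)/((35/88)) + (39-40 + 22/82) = 23930814/1435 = 16676.53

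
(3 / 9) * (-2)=-2 / 3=-0.67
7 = 7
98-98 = 0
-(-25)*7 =175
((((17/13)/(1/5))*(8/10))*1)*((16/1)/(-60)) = -272/195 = -1.39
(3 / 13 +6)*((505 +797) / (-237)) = -35154 / 1027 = -34.23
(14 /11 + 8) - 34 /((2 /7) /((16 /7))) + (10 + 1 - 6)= -2835 /11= -257.73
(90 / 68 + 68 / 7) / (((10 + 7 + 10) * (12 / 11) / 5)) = 144485 / 77112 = 1.87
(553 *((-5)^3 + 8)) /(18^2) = -7189 /36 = -199.69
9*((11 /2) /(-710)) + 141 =200121 /1420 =140.93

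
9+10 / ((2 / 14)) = 79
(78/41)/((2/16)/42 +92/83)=2175264/1270795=1.71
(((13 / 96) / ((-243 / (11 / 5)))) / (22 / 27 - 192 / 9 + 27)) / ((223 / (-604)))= 21593 / 42147000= 0.00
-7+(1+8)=2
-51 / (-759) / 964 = 17 / 243892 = 0.00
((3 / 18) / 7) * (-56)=-4 / 3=-1.33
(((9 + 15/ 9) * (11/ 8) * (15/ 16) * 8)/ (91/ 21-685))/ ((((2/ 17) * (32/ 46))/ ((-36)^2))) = -5225715/ 2042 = -2559.12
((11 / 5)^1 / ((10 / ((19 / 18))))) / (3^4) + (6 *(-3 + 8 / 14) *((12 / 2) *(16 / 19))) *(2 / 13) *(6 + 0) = -8565680239 / 126044100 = -67.96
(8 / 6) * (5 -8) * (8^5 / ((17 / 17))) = -131072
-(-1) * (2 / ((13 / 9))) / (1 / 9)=162 / 13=12.46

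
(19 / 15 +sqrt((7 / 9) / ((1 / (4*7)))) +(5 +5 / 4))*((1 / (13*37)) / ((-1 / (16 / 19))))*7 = -20468 / 137085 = -0.15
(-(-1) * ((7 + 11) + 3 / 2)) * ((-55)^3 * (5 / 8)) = -32443125 / 16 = -2027695.31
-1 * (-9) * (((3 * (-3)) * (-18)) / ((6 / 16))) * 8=31104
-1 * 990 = -990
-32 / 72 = -4 / 9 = -0.44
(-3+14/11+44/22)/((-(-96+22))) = 3/814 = 0.00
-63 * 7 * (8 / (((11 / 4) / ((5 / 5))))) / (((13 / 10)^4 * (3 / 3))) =-141120000 / 314171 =-449.18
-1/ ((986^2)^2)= -1/ 945165062416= -0.00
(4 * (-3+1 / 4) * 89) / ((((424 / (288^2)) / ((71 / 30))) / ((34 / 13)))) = -4083792768 / 3445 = -1185426.06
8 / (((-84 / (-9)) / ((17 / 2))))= 51 / 7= 7.29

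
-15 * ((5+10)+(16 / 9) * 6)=-385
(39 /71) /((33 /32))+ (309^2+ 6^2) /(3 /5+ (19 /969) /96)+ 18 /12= 3652402772195 /22950466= 159142.86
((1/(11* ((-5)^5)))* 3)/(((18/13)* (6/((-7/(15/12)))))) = 91/1546875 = 0.00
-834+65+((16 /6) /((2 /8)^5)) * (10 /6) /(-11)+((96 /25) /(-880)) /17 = -248818429 /210375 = -1182.74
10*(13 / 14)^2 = 845 / 98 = 8.62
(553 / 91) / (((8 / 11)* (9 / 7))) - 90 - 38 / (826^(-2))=-24267270925 / 936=-25926571.50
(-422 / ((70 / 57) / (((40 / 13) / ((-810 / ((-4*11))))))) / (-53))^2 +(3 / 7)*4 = 1224599159956 / 423937721025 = 2.89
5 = 5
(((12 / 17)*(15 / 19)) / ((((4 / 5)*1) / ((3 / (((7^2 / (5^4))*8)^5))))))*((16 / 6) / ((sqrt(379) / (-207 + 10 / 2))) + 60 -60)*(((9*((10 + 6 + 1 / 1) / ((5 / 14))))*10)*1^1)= -19505023956298828125*sqrt(379) / 148780197891584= -2552236.77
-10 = -10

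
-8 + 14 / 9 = -6.44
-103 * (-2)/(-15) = -206/15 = -13.73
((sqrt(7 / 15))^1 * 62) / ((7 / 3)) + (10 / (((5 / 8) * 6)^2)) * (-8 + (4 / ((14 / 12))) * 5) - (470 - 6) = -144112 / 315 + 62 * sqrt(105) / 35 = -439.35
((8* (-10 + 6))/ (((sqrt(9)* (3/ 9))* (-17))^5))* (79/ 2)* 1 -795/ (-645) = 75306773/ 61053851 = 1.23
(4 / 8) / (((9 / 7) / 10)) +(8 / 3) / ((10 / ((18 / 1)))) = 391 / 45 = 8.69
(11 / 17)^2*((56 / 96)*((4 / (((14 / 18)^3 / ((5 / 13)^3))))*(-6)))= -22052250 / 31111717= -0.71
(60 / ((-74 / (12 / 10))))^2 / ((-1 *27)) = -48 / 1369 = -0.04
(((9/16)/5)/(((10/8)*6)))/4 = 3/800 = 0.00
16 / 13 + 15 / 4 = 259 / 52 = 4.98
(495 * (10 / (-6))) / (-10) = 165 / 2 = 82.50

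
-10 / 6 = -5 / 3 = -1.67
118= 118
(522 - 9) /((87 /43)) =7353 /29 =253.55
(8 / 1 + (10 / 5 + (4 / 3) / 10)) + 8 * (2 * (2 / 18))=536 / 45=11.91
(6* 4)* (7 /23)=168 /23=7.30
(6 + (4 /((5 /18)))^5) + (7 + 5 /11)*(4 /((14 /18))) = 148999326414 /240625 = 619217.98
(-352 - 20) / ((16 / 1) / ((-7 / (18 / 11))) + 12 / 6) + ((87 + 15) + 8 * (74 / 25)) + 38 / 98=27891461 / 82075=339.83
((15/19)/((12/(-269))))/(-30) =269/456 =0.59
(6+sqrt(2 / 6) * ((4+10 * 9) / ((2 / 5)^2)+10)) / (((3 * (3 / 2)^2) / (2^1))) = 16 / 9+4780 * sqrt(3) / 81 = 103.99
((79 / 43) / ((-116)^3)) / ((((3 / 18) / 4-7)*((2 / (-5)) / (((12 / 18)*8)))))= -395 / 175137409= -0.00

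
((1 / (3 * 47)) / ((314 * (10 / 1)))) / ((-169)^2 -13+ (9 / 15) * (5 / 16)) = 4 / 50557698135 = 0.00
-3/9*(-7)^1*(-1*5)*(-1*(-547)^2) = 10472315/3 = 3490771.67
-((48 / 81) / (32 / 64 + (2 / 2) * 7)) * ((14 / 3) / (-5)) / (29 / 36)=1792 / 19575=0.09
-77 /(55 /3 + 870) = -231 /2665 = -0.09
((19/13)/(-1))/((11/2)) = -38/143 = -0.27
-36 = -36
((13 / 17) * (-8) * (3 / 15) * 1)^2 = 10816 / 7225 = 1.50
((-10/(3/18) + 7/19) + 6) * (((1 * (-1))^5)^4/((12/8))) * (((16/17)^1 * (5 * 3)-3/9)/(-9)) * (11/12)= 50.20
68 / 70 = 34 / 35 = 0.97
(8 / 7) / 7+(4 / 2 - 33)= -1511 / 49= -30.84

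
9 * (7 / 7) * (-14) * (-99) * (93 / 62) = 18711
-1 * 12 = -12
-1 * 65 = -65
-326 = -326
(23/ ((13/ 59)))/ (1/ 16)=21712/ 13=1670.15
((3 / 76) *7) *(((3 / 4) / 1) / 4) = 63 / 1216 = 0.05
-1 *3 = -3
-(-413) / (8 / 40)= 2065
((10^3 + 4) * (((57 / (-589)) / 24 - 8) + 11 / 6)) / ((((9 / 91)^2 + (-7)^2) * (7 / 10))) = -1363219403 / 7548810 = -180.59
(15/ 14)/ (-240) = -0.00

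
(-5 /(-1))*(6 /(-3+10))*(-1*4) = -120 /7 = -17.14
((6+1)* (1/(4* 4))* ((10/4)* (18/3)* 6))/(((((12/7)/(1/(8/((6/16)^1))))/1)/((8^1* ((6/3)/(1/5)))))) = 11025/128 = 86.13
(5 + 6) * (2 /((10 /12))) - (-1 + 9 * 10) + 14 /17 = -5251 /85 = -61.78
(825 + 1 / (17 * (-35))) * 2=981748 / 595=1650.00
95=95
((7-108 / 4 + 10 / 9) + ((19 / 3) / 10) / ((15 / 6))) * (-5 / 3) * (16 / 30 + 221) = 6880.66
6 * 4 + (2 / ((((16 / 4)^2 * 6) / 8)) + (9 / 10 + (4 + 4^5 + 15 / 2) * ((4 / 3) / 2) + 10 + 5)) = 3652 / 5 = 730.40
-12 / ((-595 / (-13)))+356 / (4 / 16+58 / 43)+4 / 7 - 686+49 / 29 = -437822513 / 949025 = -461.34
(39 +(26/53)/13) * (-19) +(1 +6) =-38940/53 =-734.72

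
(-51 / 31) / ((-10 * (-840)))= -0.00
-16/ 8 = -2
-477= -477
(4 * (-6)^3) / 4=-216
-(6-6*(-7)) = -48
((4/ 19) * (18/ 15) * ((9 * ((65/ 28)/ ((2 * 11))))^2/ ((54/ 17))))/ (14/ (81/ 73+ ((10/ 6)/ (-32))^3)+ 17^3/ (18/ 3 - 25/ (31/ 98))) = -27596524167459/ 21026806493694386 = -0.00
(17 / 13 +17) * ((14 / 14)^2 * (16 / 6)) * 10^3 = 1904000 / 39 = 48820.51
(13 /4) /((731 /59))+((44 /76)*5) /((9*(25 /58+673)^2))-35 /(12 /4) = -8699342121685783 /762808842921924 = -11.40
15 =15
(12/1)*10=120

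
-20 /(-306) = 10 /153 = 0.07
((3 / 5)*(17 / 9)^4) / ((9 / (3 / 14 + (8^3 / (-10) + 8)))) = -83771563 / 2296350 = -36.48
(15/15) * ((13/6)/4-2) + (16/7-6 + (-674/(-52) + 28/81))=479681/58968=8.13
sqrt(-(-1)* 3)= 1.73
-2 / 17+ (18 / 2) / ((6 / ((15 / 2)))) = 757 / 68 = 11.13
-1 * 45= -45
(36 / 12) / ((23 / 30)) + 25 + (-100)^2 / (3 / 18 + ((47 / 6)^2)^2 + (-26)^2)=31.16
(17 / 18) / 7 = 17 / 126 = 0.13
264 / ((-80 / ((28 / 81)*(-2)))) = 308 / 135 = 2.28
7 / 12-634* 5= -38033 / 12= -3169.42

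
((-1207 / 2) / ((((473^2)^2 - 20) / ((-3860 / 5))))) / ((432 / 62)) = 0.00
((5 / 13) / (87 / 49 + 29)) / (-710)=-49 / 2783768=-0.00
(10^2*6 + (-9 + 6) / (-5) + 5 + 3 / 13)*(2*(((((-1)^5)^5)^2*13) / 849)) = 78758 / 4245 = 18.55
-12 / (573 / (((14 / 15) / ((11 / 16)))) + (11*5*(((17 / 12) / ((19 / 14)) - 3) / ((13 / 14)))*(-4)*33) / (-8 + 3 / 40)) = 210467712 / 26444696245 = 0.01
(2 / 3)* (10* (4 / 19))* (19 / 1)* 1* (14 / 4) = 280 / 3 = 93.33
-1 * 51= -51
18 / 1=18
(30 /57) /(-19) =-10 /361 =-0.03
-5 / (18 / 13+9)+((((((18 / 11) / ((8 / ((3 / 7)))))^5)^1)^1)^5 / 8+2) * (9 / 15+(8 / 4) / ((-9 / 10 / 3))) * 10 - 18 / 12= -311249658107880689561358769703069949062157860991444883893564628151 / 2524024859261984868045258080811345199667146791908674014850056192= -123.31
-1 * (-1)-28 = -27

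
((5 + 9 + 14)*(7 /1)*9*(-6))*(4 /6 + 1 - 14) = 130536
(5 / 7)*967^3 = 4521155315 / 7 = 645879330.71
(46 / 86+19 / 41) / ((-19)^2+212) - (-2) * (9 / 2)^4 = 6627929719 / 8081592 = 820.13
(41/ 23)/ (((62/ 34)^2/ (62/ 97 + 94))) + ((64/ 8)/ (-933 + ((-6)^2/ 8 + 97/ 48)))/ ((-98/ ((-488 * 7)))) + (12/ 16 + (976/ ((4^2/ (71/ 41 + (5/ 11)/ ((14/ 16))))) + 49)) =285962142323924527/ 1204022011253908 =237.51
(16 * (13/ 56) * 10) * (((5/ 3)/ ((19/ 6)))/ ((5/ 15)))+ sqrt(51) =65.79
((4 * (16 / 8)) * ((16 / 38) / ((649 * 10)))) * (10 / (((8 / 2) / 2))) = 32 / 12331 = 0.00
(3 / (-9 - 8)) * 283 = -849 / 17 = -49.94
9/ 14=0.64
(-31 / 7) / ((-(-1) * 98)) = -0.05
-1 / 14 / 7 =-1 / 98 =-0.01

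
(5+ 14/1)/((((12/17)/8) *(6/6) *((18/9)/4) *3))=1292/9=143.56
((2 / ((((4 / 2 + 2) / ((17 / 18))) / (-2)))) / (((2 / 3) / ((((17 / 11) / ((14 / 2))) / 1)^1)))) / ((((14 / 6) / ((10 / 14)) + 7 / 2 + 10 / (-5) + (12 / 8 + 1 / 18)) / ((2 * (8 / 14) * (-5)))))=86700 / 306691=0.28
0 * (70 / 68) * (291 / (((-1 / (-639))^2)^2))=0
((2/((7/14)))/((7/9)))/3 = 12/7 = 1.71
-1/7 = -0.14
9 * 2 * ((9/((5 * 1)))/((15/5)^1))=54/5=10.80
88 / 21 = 4.19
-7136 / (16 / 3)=-1338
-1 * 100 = -100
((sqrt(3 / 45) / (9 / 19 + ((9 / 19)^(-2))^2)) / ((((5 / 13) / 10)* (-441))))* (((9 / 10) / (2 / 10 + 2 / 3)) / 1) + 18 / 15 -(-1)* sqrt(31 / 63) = -124659* sqrt(15) / 621111260 + sqrt(217) / 21 + 6 / 5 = 1.90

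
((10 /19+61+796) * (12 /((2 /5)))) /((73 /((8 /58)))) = 1955160 /40223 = 48.61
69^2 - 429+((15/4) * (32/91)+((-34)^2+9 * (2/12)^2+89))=2030599/364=5578.57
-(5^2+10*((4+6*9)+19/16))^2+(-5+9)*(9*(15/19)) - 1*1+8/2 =-462692067/1216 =-380503.34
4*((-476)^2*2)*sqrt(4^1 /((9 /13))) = 3625216*sqrt(13) /3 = 4356967.39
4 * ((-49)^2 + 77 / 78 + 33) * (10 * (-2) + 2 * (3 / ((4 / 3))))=-5887799 / 39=-150969.21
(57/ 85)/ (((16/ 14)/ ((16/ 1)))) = 798/ 85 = 9.39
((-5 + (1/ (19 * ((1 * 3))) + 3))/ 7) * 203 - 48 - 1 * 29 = -7666/ 57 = -134.49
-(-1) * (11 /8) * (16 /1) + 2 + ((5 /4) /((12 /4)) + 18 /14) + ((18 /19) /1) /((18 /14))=42197 /1596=26.44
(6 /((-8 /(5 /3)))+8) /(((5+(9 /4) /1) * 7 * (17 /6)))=162 /3451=0.05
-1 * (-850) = 850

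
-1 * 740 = -740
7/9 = 0.78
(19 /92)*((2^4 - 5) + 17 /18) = 2.47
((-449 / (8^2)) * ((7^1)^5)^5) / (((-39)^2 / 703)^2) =-297582913473523284918654071687 / 148060224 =-2009877504126451172454.35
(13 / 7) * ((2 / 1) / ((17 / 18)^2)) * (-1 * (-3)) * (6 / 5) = 14.99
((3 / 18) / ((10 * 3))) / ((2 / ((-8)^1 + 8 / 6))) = -1 / 54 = -0.02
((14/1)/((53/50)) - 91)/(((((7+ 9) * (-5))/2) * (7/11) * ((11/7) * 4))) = 4123/8480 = 0.49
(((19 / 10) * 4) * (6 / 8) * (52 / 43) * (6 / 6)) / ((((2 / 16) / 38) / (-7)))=-3153696 / 215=-14668.35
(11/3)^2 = 121/9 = 13.44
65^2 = 4225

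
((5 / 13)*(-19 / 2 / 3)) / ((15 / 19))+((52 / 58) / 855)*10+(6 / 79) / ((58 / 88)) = -1603713 / 1131754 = -1.42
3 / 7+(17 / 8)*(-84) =-2493 / 14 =-178.07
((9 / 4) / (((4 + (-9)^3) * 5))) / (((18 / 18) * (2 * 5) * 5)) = -9 / 725000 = -0.00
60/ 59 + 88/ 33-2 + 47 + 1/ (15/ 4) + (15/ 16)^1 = 49.89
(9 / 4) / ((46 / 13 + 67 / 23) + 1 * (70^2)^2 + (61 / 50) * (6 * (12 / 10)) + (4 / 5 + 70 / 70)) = 336375 / 3589497546808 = 0.00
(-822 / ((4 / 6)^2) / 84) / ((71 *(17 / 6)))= -3699 / 33796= -0.11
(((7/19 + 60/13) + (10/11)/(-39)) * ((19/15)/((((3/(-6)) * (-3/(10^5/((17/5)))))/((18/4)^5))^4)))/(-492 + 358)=-64307068601857984960269927978515625000/800214701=-80362268428080259625560080000.00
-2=-2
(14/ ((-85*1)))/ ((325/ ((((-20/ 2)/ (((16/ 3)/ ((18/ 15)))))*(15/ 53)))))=0.00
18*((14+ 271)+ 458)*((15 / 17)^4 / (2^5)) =253.33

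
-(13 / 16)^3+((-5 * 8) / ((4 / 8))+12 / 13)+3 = -4079505 / 53248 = -76.61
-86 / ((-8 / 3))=129 / 4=32.25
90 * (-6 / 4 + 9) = 675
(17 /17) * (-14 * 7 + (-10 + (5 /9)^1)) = -967 /9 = -107.44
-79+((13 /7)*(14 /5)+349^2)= 608636 /5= 121727.20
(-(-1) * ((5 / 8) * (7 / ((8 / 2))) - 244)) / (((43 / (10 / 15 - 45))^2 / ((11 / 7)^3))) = -1244952181 / 1242528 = -1001.95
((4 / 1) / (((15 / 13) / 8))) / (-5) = -416 / 75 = -5.55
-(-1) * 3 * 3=9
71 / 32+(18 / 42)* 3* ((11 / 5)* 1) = 5653 / 1120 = 5.05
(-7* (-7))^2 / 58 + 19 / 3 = 8305 / 174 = 47.73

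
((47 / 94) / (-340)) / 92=-1 / 62560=-0.00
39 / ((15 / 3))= 7.80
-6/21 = -0.29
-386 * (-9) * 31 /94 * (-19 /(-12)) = 341031 /188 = 1813.99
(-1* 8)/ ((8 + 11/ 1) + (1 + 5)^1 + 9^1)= -4/ 17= -0.24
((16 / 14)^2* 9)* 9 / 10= 2592 / 245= 10.58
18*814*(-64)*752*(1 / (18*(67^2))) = -39176192 / 4489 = -8727.15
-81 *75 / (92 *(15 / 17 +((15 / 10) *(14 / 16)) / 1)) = -137700 / 4577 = -30.09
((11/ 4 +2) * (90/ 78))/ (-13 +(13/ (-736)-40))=-0.10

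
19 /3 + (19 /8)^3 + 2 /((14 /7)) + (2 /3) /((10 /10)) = 10955 /512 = 21.40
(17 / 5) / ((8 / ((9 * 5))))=153 / 8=19.12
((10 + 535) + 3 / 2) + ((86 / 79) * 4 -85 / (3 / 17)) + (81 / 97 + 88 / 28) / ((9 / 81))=33790271 / 321846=104.99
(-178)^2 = 31684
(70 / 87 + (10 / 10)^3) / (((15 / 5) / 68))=10676 / 261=40.90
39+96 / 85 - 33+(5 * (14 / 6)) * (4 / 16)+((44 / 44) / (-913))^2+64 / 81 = 248761190641 / 22956490260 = 10.84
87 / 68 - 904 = -61385 / 68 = -902.72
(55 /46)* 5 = 275 /46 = 5.98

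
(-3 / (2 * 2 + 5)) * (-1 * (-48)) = -16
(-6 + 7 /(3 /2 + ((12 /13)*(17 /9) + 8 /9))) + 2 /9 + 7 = 25379 /8703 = 2.92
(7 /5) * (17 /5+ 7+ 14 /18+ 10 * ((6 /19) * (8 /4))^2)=1724681 /81225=21.23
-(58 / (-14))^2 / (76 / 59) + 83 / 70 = -226017 / 18620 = -12.14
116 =116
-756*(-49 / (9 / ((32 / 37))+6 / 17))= 6717312 / 1951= 3443.01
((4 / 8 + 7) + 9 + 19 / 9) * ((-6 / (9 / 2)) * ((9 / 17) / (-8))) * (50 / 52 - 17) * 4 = -46565 / 442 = -105.35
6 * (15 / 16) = 45 / 8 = 5.62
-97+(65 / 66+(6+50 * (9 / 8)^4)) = -9.92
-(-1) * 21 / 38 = 21 / 38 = 0.55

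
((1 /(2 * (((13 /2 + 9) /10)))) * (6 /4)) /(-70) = -3 /434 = -0.01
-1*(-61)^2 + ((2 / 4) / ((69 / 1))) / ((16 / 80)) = -513493 / 138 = -3720.96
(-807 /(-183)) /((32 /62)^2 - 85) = -258509 /4967169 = -0.05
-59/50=-1.18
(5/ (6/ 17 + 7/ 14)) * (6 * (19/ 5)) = 3876/ 29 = 133.66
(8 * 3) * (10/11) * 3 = 720/11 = 65.45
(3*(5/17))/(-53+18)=-3/119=-0.03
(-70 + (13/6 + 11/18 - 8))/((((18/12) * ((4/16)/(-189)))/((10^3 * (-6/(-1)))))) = 227472000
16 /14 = 8 /7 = 1.14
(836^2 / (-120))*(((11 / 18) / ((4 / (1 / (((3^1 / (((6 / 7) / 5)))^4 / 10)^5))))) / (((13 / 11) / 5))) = -0.00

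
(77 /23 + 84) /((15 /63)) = 42189 /115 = 366.86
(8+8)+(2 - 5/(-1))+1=24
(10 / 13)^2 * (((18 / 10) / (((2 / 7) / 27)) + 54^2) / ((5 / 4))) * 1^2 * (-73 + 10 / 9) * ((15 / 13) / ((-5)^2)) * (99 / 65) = -5271305688 / 714025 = -7382.52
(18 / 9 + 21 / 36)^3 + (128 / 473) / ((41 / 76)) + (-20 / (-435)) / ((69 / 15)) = 396786154309 / 22351906368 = 17.75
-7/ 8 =-0.88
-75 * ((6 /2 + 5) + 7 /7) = -675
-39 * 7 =-273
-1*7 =-7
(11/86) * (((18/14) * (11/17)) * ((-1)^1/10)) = -1089/102340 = -0.01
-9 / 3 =-3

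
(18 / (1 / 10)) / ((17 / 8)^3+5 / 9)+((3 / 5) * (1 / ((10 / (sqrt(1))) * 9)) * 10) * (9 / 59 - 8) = 712396649 / 41397645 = 17.21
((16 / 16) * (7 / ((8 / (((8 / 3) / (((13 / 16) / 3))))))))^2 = 12544 / 169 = 74.22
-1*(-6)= 6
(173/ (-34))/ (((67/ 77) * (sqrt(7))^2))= -1903/ 2278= -0.84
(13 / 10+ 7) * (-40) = -332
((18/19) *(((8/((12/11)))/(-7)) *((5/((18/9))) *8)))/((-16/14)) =330/19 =17.37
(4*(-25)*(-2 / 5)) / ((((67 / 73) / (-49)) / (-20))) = 2861600 / 67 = 42710.45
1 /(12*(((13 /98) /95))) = 4655 /78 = 59.68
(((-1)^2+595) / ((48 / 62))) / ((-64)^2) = 4619 / 24576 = 0.19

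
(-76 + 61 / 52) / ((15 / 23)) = -29831 / 260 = -114.73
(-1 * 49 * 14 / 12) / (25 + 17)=-49 / 36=-1.36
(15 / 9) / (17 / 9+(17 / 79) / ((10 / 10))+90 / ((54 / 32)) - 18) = 1185 / 26618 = 0.04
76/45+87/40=1391/360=3.86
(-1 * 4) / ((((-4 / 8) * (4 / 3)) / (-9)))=-54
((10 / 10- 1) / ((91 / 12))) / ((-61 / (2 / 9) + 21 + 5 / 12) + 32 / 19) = 0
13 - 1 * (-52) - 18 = 47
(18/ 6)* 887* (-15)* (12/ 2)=-239490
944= 944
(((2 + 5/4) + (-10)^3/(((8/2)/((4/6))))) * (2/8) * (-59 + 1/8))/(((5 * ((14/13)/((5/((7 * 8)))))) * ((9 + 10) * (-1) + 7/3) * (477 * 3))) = -75517/45158400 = -0.00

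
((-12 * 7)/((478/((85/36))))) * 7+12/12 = -2731/1434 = -1.90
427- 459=-32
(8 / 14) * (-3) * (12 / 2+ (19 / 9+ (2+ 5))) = -544 / 21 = -25.90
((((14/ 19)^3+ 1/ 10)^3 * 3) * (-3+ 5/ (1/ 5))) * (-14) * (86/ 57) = -133599107042528589/ 766383282225125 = -174.32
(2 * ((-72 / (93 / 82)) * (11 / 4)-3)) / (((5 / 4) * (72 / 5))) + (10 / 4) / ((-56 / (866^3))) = -37749998395 / 1302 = -28993854.37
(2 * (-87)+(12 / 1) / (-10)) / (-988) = 219 / 1235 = 0.18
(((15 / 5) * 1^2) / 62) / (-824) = -3 / 51088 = -0.00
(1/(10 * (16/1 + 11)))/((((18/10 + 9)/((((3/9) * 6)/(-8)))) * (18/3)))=-1/69984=-0.00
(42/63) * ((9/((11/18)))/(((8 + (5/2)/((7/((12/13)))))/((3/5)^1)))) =14742/20845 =0.71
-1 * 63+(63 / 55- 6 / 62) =-105627 / 1705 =-61.95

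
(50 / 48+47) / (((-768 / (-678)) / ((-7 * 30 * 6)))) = -53438.85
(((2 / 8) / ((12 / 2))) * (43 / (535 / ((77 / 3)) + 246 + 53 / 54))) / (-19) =-29799 / 84635044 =-0.00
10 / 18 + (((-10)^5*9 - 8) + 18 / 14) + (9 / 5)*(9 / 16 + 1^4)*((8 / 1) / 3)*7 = -113394161 / 126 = -899953.66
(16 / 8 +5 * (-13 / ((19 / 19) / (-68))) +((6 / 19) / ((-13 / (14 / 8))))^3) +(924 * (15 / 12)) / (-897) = 12257472695821 / 2772737032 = 4420.71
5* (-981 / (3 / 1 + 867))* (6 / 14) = -2.42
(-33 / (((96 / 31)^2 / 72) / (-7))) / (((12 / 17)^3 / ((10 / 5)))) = 363547261 / 36864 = 9861.85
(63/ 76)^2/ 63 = 63/ 5776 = 0.01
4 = 4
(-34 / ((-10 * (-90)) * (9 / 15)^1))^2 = 289 / 72900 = 0.00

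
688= 688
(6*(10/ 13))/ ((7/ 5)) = 300/ 91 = 3.30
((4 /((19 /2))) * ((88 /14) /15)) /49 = 352 /97755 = 0.00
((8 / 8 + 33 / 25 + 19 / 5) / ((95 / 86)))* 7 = 92106 / 2375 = 38.78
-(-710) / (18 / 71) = 25205 / 9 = 2800.56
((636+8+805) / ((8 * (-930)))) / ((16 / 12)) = -1449 / 9920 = -0.15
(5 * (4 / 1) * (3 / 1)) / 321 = 20 / 107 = 0.19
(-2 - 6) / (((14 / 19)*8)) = -19 / 14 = -1.36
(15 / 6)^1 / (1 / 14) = 35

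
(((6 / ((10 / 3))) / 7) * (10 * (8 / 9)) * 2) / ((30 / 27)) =144 / 35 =4.11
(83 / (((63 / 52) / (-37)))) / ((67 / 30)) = -1596920 / 1407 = -1134.98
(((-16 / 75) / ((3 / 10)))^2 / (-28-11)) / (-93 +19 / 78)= 2048 / 14650875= 0.00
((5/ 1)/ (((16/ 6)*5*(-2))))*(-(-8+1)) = -21/ 16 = -1.31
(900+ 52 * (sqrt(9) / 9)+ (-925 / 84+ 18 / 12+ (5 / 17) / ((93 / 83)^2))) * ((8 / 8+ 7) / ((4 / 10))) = 18691981435 / 1029231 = 18161.11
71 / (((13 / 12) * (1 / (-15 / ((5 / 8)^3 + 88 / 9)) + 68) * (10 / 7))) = 580608 / 852137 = 0.68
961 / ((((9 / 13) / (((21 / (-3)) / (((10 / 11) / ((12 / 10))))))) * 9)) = -961961 / 675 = -1425.13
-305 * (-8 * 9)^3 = 113840640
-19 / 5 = -3.80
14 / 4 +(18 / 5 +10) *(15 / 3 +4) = 1259 / 10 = 125.90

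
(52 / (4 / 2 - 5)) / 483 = -52 / 1449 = -0.04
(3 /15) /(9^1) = 1 /45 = 0.02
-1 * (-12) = 12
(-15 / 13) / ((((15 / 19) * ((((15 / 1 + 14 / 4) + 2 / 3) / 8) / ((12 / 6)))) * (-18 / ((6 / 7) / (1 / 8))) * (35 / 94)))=457216 / 366275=1.25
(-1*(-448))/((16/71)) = 1988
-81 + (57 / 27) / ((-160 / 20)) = -5851 / 72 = -81.26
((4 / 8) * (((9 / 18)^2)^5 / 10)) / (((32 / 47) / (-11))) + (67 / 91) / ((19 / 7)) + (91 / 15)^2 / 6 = 139958284987 / 21852979200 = 6.40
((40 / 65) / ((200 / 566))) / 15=566 / 4875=0.12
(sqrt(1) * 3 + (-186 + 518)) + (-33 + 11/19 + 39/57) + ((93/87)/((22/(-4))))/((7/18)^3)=623590658/2078923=299.96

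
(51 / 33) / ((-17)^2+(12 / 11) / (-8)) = 34 / 6355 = 0.01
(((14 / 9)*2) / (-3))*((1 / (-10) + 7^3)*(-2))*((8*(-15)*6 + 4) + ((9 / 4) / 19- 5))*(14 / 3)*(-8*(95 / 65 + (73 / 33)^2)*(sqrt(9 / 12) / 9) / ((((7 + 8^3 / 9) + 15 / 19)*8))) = 1095487322356*sqrt(3) / 83880225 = 22620.82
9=9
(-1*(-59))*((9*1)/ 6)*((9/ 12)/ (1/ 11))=5841/ 8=730.12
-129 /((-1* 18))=43 /6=7.17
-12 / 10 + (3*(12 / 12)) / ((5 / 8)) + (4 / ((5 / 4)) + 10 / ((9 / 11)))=856 / 45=19.02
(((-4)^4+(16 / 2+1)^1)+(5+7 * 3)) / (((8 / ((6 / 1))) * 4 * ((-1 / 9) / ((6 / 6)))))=-7857 / 16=-491.06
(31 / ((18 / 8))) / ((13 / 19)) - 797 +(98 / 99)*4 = -994727 / 1287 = -772.90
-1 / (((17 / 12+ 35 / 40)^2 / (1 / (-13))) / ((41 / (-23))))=-23616 / 904475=-0.03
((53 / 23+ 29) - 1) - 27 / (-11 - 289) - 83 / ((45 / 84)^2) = -5357461 / 20700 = -258.81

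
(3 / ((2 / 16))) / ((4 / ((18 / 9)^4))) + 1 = 97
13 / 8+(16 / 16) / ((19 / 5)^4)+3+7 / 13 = 70047377 / 13553384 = 5.17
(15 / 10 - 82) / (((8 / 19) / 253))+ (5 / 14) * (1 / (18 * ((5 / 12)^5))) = -3385820033 / 70000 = -48368.86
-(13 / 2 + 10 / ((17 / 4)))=-301 / 34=-8.85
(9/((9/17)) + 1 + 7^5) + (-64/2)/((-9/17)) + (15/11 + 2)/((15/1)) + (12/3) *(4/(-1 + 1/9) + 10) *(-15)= 8195056/495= 16555.67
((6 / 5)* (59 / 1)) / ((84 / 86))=2537 / 35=72.49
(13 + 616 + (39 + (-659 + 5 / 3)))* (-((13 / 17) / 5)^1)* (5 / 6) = -208 / 153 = -1.36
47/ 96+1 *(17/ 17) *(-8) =-721/ 96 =-7.51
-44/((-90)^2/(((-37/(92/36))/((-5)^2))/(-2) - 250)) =3158837/2328750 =1.36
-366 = -366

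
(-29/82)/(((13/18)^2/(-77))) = 361746/6929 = 52.21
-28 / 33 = -0.85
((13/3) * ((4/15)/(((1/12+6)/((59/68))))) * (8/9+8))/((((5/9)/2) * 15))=98176/279225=0.35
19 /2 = 9.50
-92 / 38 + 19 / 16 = -375 / 304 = -1.23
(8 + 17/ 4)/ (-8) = -49/ 32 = -1.53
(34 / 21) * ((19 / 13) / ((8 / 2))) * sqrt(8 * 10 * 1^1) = 646 * sqrt(5) / 273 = 5.29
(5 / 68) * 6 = 15 / 34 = 0.44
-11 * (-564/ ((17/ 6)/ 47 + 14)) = 1749528/ 3965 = 441.24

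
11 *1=11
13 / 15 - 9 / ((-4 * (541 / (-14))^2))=3811468 / 4390215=0.87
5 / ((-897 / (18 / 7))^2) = 180 / 4380649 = 0.00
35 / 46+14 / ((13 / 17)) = 11403 / 598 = 19.07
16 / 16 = 1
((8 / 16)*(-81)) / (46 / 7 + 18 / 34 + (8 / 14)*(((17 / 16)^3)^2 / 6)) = -17326669824 / 3096494279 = -5.60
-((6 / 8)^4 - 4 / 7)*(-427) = -27877 / 256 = -108.89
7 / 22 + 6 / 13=223 / 286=0.78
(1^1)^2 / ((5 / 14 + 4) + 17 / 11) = 154 / 909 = 0.17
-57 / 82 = -0.70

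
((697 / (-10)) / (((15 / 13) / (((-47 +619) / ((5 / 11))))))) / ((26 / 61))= -178344.64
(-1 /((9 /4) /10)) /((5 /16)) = -128 /9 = -14.22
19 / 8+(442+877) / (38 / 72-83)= -323461 / 23752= -13.62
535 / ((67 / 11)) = 5885 / 67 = 87.84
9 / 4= 2.25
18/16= 9/8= 1.12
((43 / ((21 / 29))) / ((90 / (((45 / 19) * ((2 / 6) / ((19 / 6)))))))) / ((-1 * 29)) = -0.01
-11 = -11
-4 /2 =-2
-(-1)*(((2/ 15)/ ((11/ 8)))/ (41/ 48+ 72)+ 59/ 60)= 454525/ 461604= 0.98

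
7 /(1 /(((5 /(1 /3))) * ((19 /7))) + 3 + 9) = 1995 /3427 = 0.58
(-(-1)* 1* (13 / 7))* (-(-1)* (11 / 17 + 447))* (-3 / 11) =-296790 / 1309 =-226.73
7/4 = 1.75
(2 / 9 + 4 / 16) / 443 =17 / 15948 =0.00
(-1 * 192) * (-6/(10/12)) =1382.40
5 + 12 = 17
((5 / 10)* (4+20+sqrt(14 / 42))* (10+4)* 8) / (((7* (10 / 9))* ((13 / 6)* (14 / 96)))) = 3456* sqrt(3) / 455+248832 / 455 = 560.04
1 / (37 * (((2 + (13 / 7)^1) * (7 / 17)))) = 17 / 999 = 0.02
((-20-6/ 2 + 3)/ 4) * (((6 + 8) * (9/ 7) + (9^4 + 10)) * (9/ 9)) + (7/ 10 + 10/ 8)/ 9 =-1976687/ 60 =-32944.78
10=10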